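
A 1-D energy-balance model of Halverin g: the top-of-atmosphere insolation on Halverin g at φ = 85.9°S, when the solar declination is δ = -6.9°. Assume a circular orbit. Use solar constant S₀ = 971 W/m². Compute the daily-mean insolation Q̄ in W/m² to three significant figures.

Q̄ ≈ 116 W/m²

cos H₀ = −tan(-85.9°) tan(-6.900°) = -1.6882 ≤ −1 ⇒ polar day, H₀ = π.
Bracket: H₀ sin φ sin δ + cos φ cos δ sin H₀ = 3.1416×-0.99744×-0.12014 + 0.07150×0.99276×0.00000 = 0.376466 + 0.000000 = 0.376466.
Q̄ = (S₀/π) × [bracket] = (971/π) × 0.376466 = 116.4 W/m².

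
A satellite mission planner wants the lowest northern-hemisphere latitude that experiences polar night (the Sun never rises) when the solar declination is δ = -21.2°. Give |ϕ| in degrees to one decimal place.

Polar night requires cos h₀ = −tan ϕ tan δ ≥ 1, i.e. tan ϕ tan δ ≤ −1.
The boundary is |tan ϕ| · |tan δ| = 1, so |ϕ| = 90° − |δ| = 90° − 21.2° = 68.8° in the northern hemisphere.

|ϕ| = 68.8°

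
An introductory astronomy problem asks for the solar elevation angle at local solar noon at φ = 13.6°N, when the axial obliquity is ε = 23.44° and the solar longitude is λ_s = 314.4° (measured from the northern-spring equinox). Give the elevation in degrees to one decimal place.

59.9°

Solar declination: sin δ = sin ε · sin λ_s = sin 23.44° × sin 314.4° = -0.28421, so δ = -16.512°.
At local noon the hour angle is zero, so the zenith angle equals |φ − δ| = |+13.6° − (-16.512°)| = 30.112°.
Elevation = 90° − 30.112° = 59.9°.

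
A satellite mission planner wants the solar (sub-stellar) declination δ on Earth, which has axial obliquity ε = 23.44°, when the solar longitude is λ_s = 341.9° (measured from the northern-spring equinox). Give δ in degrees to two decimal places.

δ = -7.10°

sin δ = sin ε · sin λ_s = sin 23.44° × sin 341.9° = -0.123584.
δ = arcsin(-0.123584) = -7.10°.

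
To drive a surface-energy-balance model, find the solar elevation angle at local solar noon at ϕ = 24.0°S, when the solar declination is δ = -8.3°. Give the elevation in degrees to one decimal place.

At local noon the hour angle is zero, so the zenith angle equals |ϕ − δ| = |-24.0° − (-8.300°)| = 15.700°.
Elevation = 90° − 15.700° = 74.3°.

74.3°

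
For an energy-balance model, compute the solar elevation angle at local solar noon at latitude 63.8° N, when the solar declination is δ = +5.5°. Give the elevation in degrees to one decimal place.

At local noon the hour angle is zero, so the zenith angle equals |φ − δ| = |+63.8° − (+5.500°)| = 58.300°.
Elevation = 90° − 58.300° = 31.7°.

31.7°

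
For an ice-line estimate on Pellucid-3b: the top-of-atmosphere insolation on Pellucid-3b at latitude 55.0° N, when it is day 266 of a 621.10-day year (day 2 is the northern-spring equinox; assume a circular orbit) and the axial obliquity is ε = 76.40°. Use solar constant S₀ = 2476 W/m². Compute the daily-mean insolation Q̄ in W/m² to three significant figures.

Q̄ ≈ 958 W/m²

Solar longitude: λ_s = 360° × (266 − 2)/621.10 = 153.019°.
sin δ = sin 76.40° × sin 153.019° = 0.44098, so δ = +26.166°.
cos H₀ = −tan(+55.0°) tan(+26.166°) = -0.7017, H₀ = 2.3486 rad.
Bracket: H₀ sin φ sin δ + cos φ cos δ sin H₀ = 2.3486×0.81915×0.44098 + 0.57358×0.89752×0.71248 = 0.848382 + 0.366784 = 1.215166.
Q̄ = (S₀/π) × [bracket] = (2476/π) × 1.215166 = 957.7 W/m².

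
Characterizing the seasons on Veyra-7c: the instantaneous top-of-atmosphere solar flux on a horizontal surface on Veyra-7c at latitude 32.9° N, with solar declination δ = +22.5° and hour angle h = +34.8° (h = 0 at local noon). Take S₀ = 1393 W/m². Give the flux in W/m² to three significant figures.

cos θ_z = sin φ sin δ + cos φ cos δ cos h = 0.207864 + 0.636972 = 0.844836.
Flux = S₀ · cos θ_z = 1393 × 0.844836 = 1177 W/m².

1.18e+03 W/m²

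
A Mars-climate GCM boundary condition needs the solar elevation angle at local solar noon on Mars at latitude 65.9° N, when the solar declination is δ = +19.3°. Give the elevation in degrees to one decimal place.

43.4°

At local noon the hour angle is zero, so the zenith angle equals |ϕ − δ| = |+65.9° − (+19.300°)| = 46.600°.
Elevation = 90° − 46.600° = 43.4°.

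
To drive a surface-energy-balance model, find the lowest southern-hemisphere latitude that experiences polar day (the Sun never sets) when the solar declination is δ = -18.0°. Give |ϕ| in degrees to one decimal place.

Polar day requires cos h₀ = −tan ϕ tan δ ≤ −1, i.e. tan ϕ tan δ ≥ 1.
The boundary is |tan ϕ| · |tan δ| = 1, so |ϕ| = 90° − |δ| = 90° − 18.0° = 72.0° in the southern hemisphere.

|ϕ| = 72.0°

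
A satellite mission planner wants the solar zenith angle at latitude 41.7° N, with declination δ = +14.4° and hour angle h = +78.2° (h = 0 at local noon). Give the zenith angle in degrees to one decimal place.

θ_z = 71.7°

cos θ_z = sin φ sin δ + cos φ cos δ cos h = 0.165436 + 0.147888 = 0.313324.
θ_z = arccos(0.313324) = 71.7°.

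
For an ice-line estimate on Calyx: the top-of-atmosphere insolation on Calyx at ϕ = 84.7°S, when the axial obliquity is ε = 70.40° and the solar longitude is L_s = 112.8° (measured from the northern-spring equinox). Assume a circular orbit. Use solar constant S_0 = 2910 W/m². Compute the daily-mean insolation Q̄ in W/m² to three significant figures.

Solar declination: sin δ = sin ε · sin L_s = sin 70.40° × sin 112.8° = 0.86845, so δ = +60.279°.
cos h₀ = −tan(-84.7°) tan(+60.279°) = 18.8825 ≥ 1 ⇒ polar night, h₀ = 0 and Q̄ = 0.

Q̄ ≈ 0.00 W/m²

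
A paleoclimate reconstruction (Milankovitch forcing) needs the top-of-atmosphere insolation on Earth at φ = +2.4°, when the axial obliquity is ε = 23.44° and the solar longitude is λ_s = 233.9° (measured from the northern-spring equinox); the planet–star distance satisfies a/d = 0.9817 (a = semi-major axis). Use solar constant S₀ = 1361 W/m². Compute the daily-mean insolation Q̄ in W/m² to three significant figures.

Solar declination: sin δ = sin ε · sin λ_s = sin 23.44° × sin 233.9° = -0.32141, so δ = -18.748°.
cos H₀ = −tan(+2.4°) tan(-18.748°) = 0.0142, H₀ = 1.5566 rad.
Bracket: H₀ sin φ sin δ + cos φ cos δ sin H₀ = 1.5566×0.04188×-0.32141 + 0.99912×0.94694×0.99990 = -0.020953 + 0.946012 = 0.925059.
Inverse-square distance factor (a/d)² = 0.9817² = 0.963735.
Q̄ = (S₀/π) × 0.963735 × [bracket] = (1361/π) × 0.963735 × 0.925059 = 386.2 W/m².

Q̄ ≈ 386 W/m²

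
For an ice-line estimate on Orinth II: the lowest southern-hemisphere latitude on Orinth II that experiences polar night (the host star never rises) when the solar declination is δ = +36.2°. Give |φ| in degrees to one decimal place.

|φ| = 53.8°

Polar night requires cos H₀ = −tan φ tan δ ≥ 1, i.e. tan φ tan δ ≤ −1.
The boundary is |tan φ| · |tan δ| = 1, so |φ| = 90° − |δ| = 90° − 36.2° = 53.8° in the southern hemisphere.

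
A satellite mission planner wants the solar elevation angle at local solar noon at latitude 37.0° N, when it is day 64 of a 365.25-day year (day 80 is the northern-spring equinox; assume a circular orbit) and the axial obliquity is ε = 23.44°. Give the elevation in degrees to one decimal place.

Solar longitude: L_s = 360° × (64 − 80)/365.25 = -15.770°, i.e. -15.770° + 360° = 344.230°.
sin δ = sin 23.44° × sin 344.230° = -0.10811, so δ = -6.206°.
At local noon the hour angle is zero, so the zenith angle equals |ϕ − δ| = |+37.0° − (-6.206°)| = 43.206°.
Elevation = 90° − 43.206° = 46.8°.

46.8°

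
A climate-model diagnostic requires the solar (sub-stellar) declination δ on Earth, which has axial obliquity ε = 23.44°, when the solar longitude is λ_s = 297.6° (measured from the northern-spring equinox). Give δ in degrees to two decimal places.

δ = -20.64°

sin δ = sin ε · sin λ_s = sin 23.44° × sin 297.6° = -0.352522.
δ = arcsin(-0.352522) = -20.64°.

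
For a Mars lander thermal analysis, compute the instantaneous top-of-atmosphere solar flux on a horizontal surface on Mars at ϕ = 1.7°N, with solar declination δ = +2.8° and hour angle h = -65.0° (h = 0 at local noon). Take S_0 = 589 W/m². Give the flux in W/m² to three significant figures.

cos θ_z = sin ϕ sin δ + cos ϕ cos δ cos h = 0.001449 + 0.421928 = 0.423377.
Flux = S_0 · cos θ_z = 589 × 0.423377 = 249.4 W/m².

249 W/m²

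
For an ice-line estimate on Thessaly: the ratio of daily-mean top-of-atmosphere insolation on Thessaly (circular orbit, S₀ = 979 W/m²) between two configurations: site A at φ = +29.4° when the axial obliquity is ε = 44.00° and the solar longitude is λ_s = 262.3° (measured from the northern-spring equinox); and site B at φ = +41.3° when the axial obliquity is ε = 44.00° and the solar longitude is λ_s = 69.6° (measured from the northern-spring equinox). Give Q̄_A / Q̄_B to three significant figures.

— Configuration A (φ=+29.4°):
Solar declination: sin δ = sin ε · sin λ_s = sin 44.00° × sin 262.3° = -0.68839, so δ = -43.503°.
cos H₀ = −tan(+29.4°) tan(-43.503°) = 0.5348, H₀ = 1.0066 rad.
Bracket: H₀ sin φ sin δ + cos φ cos δ sin H₀ = 1.0066×0.49090×-0.68839 + 0.87121×0.72534×0.84500 = -0.340161 + 0.533975 = 0.193814.
Q̄ = (S₀/π) × [bracket] = (979/π) × 0.193814 = 60.397 W/m².
— Configuration B (φ=+41.3°):
Solar declination: sin δ = sin ε · sin λ_s = sin 44.00° × sin 69.6° = 0.65109, so δ = +40.624°.
cos H₀ = −tan(+41.3°) tan(+40.624°) = -0.7536, H₀ = 2.4243 rad.
Bracket: H₀ sin φ sin δ + cos φ cos δ sin H₀ = 2.4243×0.66000×0.65109 + 0.75126×0.75900×0.65731 = 1.041769 + 0.374802 = 1.416571.
Q̄ = (S₀/π) × [bracket] = (979/π) × 1.416571 = 441.44 W/m².
Ratio Q̄_A / Q̄_B = 60.397 / 441.44 = 0.1368.

Q̄_A / Q̄_B ≈ 0.137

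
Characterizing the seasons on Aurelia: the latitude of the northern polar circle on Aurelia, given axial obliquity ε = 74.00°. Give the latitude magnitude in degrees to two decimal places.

16.00°

The polar circle is the lowest latitude that experiences at least one full rotation of continuous daylight at the northern-summer solstice; it lies at |ϕ| = 90° − ε = 90° − 74.00° = 16.00°.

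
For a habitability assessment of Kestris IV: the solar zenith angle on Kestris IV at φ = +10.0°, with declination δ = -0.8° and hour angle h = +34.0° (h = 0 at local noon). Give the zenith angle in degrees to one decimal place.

cos θ_z = sin φ sin δ + cos φ cos δ cos h = -0.002425 + 0.816363 = 0.813938.
θ_z = arccos(0.813938) = 35.5°.

θ_z = 35.5°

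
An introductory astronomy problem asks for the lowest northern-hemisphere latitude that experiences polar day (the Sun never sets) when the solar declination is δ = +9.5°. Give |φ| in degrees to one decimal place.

Polar day requires cos H₀ = −tan φ tan δ ≤ −1, i.e. tan φ tan δ ≥ 1.
The boundary is |tan φ| · |tan δ| = 1, so |φ| = 90° − |δ| = 90° − 9.5° = 80.5° in the northern hemisphere.

|φ| = 80.5°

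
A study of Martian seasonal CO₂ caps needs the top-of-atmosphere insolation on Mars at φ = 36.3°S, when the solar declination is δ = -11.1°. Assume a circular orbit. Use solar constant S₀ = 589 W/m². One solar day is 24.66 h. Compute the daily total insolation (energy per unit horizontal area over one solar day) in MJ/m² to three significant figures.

cos H₀ = −tan(-36.3°) tan(-11.100°) = -0.1441, H₀ = 1.7154 rad.
Bracket: H₀ sin φ sin δ + cos φ cos δ sin H₀ = 1.7154×-0.59201×-0.19252 + 0.80593×0.98129×0.98956 = 0.195511 + 0.782595 = 0.978106.
Q̄ = (S₀/π) × [bracket] = (589/π) × 0.978106 = 183.38 W/m².
Daily total = Q̄ × 24.66 h × 3600 s/h = 183.38 × 24.66 × 3600 / 10⁶ = 16.28 MJ/m².

16.3 MJ/m²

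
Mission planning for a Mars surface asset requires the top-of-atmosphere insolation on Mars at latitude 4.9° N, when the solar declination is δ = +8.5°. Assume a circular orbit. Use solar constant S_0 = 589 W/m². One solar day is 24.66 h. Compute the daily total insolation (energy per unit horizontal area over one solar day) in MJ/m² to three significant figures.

16.7 MJ/m²

cos h₀ = −tan(+4.9°) tan(+8.500°) = -0.0128, h₀ = 1.5836 rad.
Bracket: h₀ sin ϕ sin δ + cos ϕ cos δ sin h₀ = 1.5836×0.08542×0.14781 + 0.99635×0.98902×0.99992 = 0.019994 + 0.985331 = 1.005325.
Q̄ = (S_0/π) × [bracket] = (589/π) × 1.005325 = 188.48 W/m².
Daily total = Q̄ × 24.66 h × 3600 s/h = 188.48 × 24.66 × 3600 / 10⁶ = 16.73 MJ/m².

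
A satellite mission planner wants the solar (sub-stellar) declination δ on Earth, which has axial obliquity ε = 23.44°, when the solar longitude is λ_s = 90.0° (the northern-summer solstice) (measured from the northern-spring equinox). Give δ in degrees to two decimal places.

sin δ = sin ε · sin λ_s = sin 23.44° × sin 90.0° = 0.397789.
δ = arcsin(0.397789) = +23.44°.

δ = +23.44°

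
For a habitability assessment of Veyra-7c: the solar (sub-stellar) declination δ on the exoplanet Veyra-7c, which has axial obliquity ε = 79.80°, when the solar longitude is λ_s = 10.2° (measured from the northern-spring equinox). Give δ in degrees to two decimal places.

sin δ = sin ε · sin λ_s = sin 79.80° × sin 10.2° = 0.174286.
δ = arcsin(0.174286) = +10.04°.

δ = +10.04°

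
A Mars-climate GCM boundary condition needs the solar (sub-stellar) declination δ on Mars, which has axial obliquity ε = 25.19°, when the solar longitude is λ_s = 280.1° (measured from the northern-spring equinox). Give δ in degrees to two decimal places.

sin δ = sin ε · sin λ_s = sin 25.19° × sin 280.1° = -0.419026.
δ = arcsin(-0.419026) = -24.77°.

δ = -24.77°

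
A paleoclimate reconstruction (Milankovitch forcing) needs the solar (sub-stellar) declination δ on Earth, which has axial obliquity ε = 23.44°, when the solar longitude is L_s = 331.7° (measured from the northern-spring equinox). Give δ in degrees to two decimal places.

δ = -10.87°

sin δ = sin ε · sin L_s = sin 23.44° × sin 331.7° = -0.188587.
δ = arcsin(-0.188587) = -10.87°.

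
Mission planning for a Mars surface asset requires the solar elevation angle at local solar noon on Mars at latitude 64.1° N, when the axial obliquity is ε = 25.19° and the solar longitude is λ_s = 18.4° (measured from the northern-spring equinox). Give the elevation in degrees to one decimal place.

33.6°

Solar declination: sin δ = sin ε · sin λ_s = sin 25.19° × sin 18.4° = 0.13435, so δ = +7.721°.
At local noon the hour angle is zero, so the zenith angle equals |φ − δ| = |+64.1° − (+7.721°)| = 56.379°.
Elevation = 90° − 56.379° = 33.6°.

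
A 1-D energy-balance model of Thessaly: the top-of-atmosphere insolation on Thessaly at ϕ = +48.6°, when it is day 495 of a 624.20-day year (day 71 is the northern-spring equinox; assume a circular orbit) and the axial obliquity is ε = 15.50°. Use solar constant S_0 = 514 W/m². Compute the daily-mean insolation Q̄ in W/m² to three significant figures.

Solar longitude: L_s = 360° × (495 − 71)/624.20 = 244.537°.
sin δ = sin 15.50° × sin 244.537° = -0.24128, so δ = -13.962°.
cos h₀ = −tan(+48.6°) tan(-13.962°) = 0.2820, h₀ = 1.2849 rad.
Bracket: h₀ sin ϕ sin δ + cos ϕ cos δ sin h₀ = 1.2849×0.75011×-0.24128 + 0.66131×0.97046×0.95941 = -0.232550 + 0.615725 = 0.383175.
Q̄ = (S_0/π) × [bracket] = (514/π) × 0.383175 = 62.69 W/m².

Q̄ ≈ 62.7 W/m²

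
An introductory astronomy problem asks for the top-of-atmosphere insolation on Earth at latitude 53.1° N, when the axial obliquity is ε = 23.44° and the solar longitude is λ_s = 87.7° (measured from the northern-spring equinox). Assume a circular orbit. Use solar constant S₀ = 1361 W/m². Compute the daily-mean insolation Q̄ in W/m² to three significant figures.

Q̄ ≈ 496 W/m²

Solar declination: sin δ = sin ε · sin λ_s = sin 23.44° × sin 87.7° = 0.39747, so δ = +23.420°.
cos H₀ = −tan(+53.1°) tan(+23.420°) = -0.5769, H₀ = 2.1857 rad.
Bracket: H₀ sin φ sin δ + cos φ cos δ sin H₀ = 2.1857×0.79968×0.39747 + 0.60042×0.91762×0.81681 = 0.694722 + 0.450028 = 1.144750.
Q̄ = (S₀/π) × [bracket] = (1361/π) × 1.144750 = 495.9 W/m².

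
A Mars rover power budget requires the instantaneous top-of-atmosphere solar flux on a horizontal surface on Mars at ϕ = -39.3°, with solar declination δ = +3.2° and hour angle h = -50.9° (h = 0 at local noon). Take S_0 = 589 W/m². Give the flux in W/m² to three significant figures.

cos θ_z = sin ϕ sin δ + cos ϕ cos δ cos h = -0.035356 + 0.487281 = 0.451925.
Flux = S_0 · cos θ_z = 589 × 0.451925 = 266.2 W/m².

266 W/m²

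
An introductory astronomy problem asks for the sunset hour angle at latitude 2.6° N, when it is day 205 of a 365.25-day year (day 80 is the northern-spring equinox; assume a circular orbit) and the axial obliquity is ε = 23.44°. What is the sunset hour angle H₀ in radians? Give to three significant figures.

H₀ = 1.59 rad

Solar longitude: λ_s = 360° × (205 − 80)/365.25 = 123.203°.
sin δ = sin 23.44° × sin 123.203° = 0.33284, so δ = +19.441°.
cos H₀ = −tan φ · tan δ = −tan(+2.6°) × tan(+19.441°) = -0.0160, so H₀ = 1.5868 rad = 90.92°.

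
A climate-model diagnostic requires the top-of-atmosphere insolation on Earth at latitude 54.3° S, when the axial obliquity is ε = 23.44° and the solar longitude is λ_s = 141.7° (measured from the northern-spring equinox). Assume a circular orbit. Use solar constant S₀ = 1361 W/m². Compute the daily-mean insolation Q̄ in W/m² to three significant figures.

Q̄ ≈ 124 W/m²

Solar declination: sin δ = sin ε · sin λ_s = sin 23.44° × sin 141.7° = 0.24654, so δ = +14.273°.
cos H₀ = −tan(-54.3°) tan(+14.273°) = 0.3540, H₀ = 1.2089 rad.
Bracket: H₀ sin φ sin δ + cos φ cos δ sin H₀ = 1.2089×-0.81208×0.24654 + 0.58354×0.96913×0.93524 = -0.242034 + 0.528903 = 0.286869.
Q̄ = (S₀/π) × [bracket] = (1361/π) × 0.286869 = 124.3 W/m².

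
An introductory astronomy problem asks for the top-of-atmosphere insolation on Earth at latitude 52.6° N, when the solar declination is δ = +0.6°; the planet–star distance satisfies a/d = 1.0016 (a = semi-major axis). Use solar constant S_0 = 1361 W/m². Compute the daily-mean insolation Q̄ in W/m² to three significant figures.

cos h₀ = −tan(+52.6°) tan(+0.600°) = -0.0137, h₀ = 1.5845 rad.
Bracket: h₀ sin ϕ sin δ + cos ϕ cos δ sin h₀ = 1.5845×0.79441×0.01047 + 0.60738×0.99995×0.99991 = 0.013179 + 0.607295 = 0.620474.
Inverse-square distance factor (a/d)² = 1.0016² = 1.003203.
Q̄ = (S_0/π) × 1.003203 × [bracket] = (1361/π) × 1.003203 × 0.620474 = 269.7 W/m².

Q̄ ≈ 270 W/m²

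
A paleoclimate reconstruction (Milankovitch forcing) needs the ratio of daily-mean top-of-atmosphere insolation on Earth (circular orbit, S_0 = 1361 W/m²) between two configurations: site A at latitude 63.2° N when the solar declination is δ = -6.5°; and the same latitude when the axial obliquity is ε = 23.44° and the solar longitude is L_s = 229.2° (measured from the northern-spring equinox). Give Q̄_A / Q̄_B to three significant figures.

— Configuration A (ϕ=+63.2°):
cos h₀ = −tan(+63.2°) tan(-6.500°) = 0.2256, h₀ = 1.3433 rad.
Bracket: h₀ sin ϕ sin δ + cos ϕ cos δ sin h₀ = 1.3433×0.89259×-0.11320 + 0.45088×0.99357×0.97423 = -0.135729 + 0.436436 = 0.300707.
Q̄ = (S_0/π) × [bracket] = (1361/π) × 0.300707 = 130.27 W/m².
— Configuration B (ϕ=+63.2°):
Solar declination: sin δ = sin ε · sin L_s = sin 23.44° × sin 229.2° = -0.30112, so δ = -17.525°.
cos h₀ = −tan(+63.2°) tan(-17.525°) = 0.6251, h₀ = 0.8955 rad.
Bracket: h₀ sin ϕ sin δ + cos ϕ cos δ sin h₀ = 0.8955×0.89259×-0.30112 + 0.45088×0.95359×0.78051 = -0.240690 + 0.335584 = 0.094894.
Q̄ = (S_0/π) × [bracket] = (1361/π) × 0.094894 = 41.110 W/m².
Ratio Q̄_A / Q̄_B = 130.27 / 41.110 = 3.169.

Q̄_A / Q̄_B ≈ 3.17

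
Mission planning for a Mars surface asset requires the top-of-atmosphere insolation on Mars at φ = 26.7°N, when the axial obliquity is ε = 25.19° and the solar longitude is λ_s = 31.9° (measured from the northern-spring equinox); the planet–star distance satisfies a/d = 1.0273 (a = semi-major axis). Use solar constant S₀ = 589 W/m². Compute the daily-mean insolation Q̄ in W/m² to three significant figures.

Solar declination: sin δ = sin ε · sin λ_s = sin 25.19° × sin 31.9° = 0.22491, so δ = +12.998°.
cos H₀ = −tan(+26.7°) tan(+12.998°) = -0.1161, H₀ = 1.6872 rad.
Bracket: H₀ sin φ sin δ + cos φ cos δ sin H₀ = 1.6872×0.44932×0.22491 + 0.89337×0.97438×0.99324 = 0.170503 + 0.864597 = 1.035100.
Inverse-square distance factor (a/d)² = 1.0273² = 1.055345.
Q̄ = (S₀/π) × 1.055345 × [bracket] = (589/π) × 1.055345 × 1.035100 = 204.8 W/m².

Q̄ ≈ 205 W/m²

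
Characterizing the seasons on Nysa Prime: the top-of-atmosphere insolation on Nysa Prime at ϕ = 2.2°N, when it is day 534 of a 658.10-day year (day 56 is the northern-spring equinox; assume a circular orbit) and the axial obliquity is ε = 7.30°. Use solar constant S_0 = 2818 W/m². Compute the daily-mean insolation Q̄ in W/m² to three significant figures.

Q̄ ≈ 882 W/m²

Solar longitude: L_s = 360° × (534 − 56)/658.10 = 261.480°.
sin δ = sin 7.30° × sin 261.480° = -0.12566, so δ = -7.219°.
cos h₀ = −tan(+2.2°) tan(-7.219°) = 0.0049, h₀ = 1.5659 rad.
Bracket: h₀ sin ϕ sin δ + cos ϕ cos δ sin h₀ = 1.5659×0.03839×-0.12566 + 0.99926×0.99207×0.99999 = -0.007554 + 0.991326 = 0.983772.
Q̄ = (S_0/π) × [bracket] = (2818/π) × 0.983772 = 882.4 W/m².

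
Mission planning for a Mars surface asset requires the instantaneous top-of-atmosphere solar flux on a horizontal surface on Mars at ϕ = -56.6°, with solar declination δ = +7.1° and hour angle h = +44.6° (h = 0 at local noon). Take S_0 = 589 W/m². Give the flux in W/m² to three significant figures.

cos θ_z = sin ϕ sin δ + cos ϕ cos δ cos h = -0.103188 + 0.388951 = 0.285763.
Flux = S_0 · cos θ_z = 589 × 0.285763 = 168.3 W/m².

168 W/m²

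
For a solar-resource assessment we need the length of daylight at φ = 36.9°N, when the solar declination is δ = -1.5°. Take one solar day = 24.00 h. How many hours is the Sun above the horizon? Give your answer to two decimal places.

cos H₀ = −tan φ · tan δ = −tan(+36.9°) × tan(-1.500°) = 0.0197, so H₀ = 1.5511 rad = 88.87°.
Daylight = 2H₀/(2π) × 24.00 h = (1.5511/π) × 24.00 = 11.85 h.

11.85 h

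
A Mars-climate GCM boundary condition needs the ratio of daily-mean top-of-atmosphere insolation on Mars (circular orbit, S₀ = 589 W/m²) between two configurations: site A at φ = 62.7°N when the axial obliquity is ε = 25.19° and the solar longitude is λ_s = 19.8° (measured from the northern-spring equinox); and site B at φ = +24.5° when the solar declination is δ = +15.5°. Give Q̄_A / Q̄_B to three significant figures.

— Configuration A (φ=+62.7°):
Solar declination: sin δ = sin ε · sin λ_s = sin 25.19° × sin 19.8° = 0.14417, so δ = +8.289°.
cos H₀ = −tan(+62.7°) tan(+8.289°) = -0.2823, H₀ = 1.8570 rad.
Bracket: H₀ sin φ sin δ + cos φ cos δ sin H₀ = 1.8570×0.88862×0.14417 + 0.45865×0.98955×0.95933 = 0.237905 + 0.435399 = 0.673304.
Q̄ = (S₀/π) × [bracket] = (589/π) × 0.673304 = 126.23 W/m².
— Configuration B (φ=+24.5°):
cos H₀ = −tan(+24.5°) tan(+15.500°) = -0.1264, H₀ = 1.6975 rad.
Bracket: H₀ sin φ sin δ + cos φ cos δ sin H₀ = 1.6975×0.41469×0.26724 + 0.90996×0.96363×0.99198 = 0.188120 + 0.869832 = 1.057952.
Q̄ = (S₀/π) × [bracket] = (589/π) × 1.057952 = 198.35 W/m².
Ratio Q̄_A / Q̄_B = 126.23 / 198.35 = 0.6364.

Q̄_A / Q̄_B ≈ 0.636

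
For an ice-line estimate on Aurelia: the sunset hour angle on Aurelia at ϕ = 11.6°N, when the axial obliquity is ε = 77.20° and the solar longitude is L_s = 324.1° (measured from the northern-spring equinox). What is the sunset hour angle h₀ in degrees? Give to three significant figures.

Solar declination: sin δ = sin ε · sin L_s = sin 77.20° × sin 324.1° = -0.57180, so δ = -34.876°.
cos h₀ = −tan ϕ · tan δ = −tan(+11.6°) × tan(-34.876°) = 0.1431, so h₀ = 1.4272 rad = 81.77°.

h₀ = 81.8°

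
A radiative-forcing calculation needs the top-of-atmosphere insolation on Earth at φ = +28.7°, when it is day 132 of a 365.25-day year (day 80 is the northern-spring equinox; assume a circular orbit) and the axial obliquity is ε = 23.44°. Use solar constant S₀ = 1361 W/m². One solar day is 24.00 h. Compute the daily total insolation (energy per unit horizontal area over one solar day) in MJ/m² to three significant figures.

40.5 MJ/m²

Solar longitude: λ_s = 360° × (132 − 80)/365.25 = 51.253°.
sin δ = sin 23.44° × sin 51.253° = 0.31024, so δ = +18.074°.
cos H₀ = −tan(+28.7°) tan(+18.074°) = -0.1787, H₀ = 1.7504 rad.
Bracket: H₀ sin φ sin δ + cos φ cos δ sin H₀ = 1.7504×0.48022×0.31024 + 0.87715×0.95066×0.98391 = 0.260781 + 0.820454 = 1.081235.
Q̄ = (S₀/π) × [bracket] = (1361/π) × 1.081235 = 468.41 W/m².
Daily total = Q̄ × 24.00 h × 3600 s/h = 468.41 × 24.00 × 3600 / 10⁶ = 40.47 MJ/m².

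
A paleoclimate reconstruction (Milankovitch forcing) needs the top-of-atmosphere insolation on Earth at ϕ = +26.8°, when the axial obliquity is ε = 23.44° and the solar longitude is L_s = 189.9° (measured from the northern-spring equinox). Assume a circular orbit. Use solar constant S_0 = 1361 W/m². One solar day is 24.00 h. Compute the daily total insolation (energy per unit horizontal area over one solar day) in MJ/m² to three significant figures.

31.5 MJ/m²

Solar declination: sin δ = sin ε · sin L_s = sin 23.44° × sin 189.9° = -0.06839, so δ = -3.922°.
cos h₀ = −tan(+26.8°) tan(-3.922°) = 0.0346, h₀ = 1.5362 rad.
Bracket: h₀ sin ϕ sin δ + cos ϕ cos δ sin h₀ = 1.5362×0.45088×-0.06839 + 0.89259×0.99766×0.99940 = -0.047370 + 0.889967 = 0.842597.
Q̄ = (S_0/π) × [bracket] = (1361/π) × 0.842597 = 365.03 W/m².
Daily total = Q̄ × 24.00 h × 3600 s/h = 365.03 × 24.00 × 3600 / 10⁶ = 31.54 MJ/m².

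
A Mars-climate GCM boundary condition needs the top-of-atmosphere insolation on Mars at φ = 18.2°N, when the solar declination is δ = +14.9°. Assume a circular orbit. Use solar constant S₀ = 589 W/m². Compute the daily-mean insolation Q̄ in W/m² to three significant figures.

cos H₀ = −tan(+18.2°) tan(+14.900°) = -0.0875, H₀ = 1.6584 rad.
Bracket: H₀ sin φ sin δ + cos φ cos δ sin H₀ = 1.6584×0.31233×0.25713 + 0.94997×0.96638×0.99617 = 0.133185 + 0.914516 = 1.047701.
Q̄ = (S₀/π) × [bracket] = (589/π) × 1.047701 = 196.4 W/m².

Q̄ ≈ 196 W/m²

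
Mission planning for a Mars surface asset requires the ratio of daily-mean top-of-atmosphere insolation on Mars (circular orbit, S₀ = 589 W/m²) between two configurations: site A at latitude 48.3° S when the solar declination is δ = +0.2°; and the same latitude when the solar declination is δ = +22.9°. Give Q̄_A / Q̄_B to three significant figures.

Q̄_A / Q̄_B ≈ 2.92

— Configuration A (φ=-48.3°):
cos H₀ = −tan(-48.3°) tan(+0.200°) = 0.0039, H₀ = 1.5669 rad.
Bracket: H₀ sin φ sin δ + cos φ cos δ sin H₀ = 1.5669×-0.74664×0.00349 + 0.66523×0.99999×0.99999 = -0.004083 + 0.665217 = 0.661134.
Q̄ = (S₀/π) × [bracket] = (589/π) × 0.661134 = 123.95 W/m².
— Configuration B (φ=-48.3°):
cos H₀ = −tan(-48.3°) tan(+22.900°) = 0.4741, H₀ = 1.0768 rad.
Bracket: H₀ sin φ sin δ + cos φ cos δ sin H₀ = 1.0768×-0.74664×0.38912 + 0.66523×0.92119×0.88047 = -0.312845 + 0.539555 = 0.226710.
Q̄ = (S₀/π) × [bracket] = (589/π) × 0.226710 = 42.505 W/m².
Ratio Q̄_A / Q̄_B = 123.95 / 42.505 = 2.916.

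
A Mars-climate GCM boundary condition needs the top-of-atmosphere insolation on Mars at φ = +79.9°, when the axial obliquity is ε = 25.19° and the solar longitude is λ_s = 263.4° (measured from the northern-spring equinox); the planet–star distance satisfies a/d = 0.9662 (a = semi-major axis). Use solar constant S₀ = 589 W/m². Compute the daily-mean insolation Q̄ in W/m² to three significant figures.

Solar declination: sin δ = sin ε · sin λ_s = sin 25.19° × sin 263.4° = -0.42280, so δ = -25.012°.
cos H₀ = −tan(+79.9°) tan(-25.012°) = 2.6192 ≥ 1 ⇒ polar night, H₀ = 0 and Q̄ = 0.
Inverse-square distance factor (a/d)² = 0.9662² = 0.933542.

Q̄ ≈ 0.00 W/m²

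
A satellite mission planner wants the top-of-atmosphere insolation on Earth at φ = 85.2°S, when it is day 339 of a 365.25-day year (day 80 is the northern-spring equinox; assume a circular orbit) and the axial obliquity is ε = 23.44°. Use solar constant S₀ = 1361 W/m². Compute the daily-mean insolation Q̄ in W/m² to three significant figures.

Q̄ ≈ 522 W/m²

Solar longitude: λ_s = 360° × (339 − 80)/365.25 = 255.277°.
sin δ = sin 23.44° × sin 255.277° = -0.38473, so δ = -22.627°.
cos H₀ = −tan(-85.2°) tan(-22.627°) = -4.9637 ≤ −1 ⇒ polar day, H₀ = π.
Bracket: H₀ sin φ sin δ + cos φ cos δ sin H₀ = 3.1416×-0.99649×-0.38473 + 0.08368×0.92303×0.00000 = 1.204425 + 0.000000 = 1.204425.
Q̄ = (S₀/π) × [bracket] = (1361/π) × 1.204425 = 521.8 W/m².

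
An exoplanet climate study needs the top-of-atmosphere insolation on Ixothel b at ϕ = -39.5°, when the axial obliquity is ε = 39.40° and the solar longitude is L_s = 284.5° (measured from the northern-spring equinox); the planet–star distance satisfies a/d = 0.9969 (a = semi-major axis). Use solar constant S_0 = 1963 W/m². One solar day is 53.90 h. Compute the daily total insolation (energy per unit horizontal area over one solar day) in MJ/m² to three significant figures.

163 MJ/m²

Solar declination: sin δ = sin ε · sin L_s = sin 39.40° × sin 284.5° = -0.61451, so δ = -37.917°.
cos h₀ = −tan(-39.5°) tan(-37.917°) = -0.6421, h₀ = 2.2680 rad.
Bracket: h₀ sin ϕ sin δ + cos ϕ cos δ sin h₀ = 2.2680×-0.63608×-0.61451 + 0.77162×0.78891×0.76661 = 0.886510 + 0.466665 = 1.353175.
Inverse-square distance factor (a/d)² = 0.9969² = 0.993810.
Q̄ = (S_0/π) × 0.993810 × [bracket] = (1963/π) × 0.993810 × 1.353175 = 840.29 W/m².
Daily total = Q̄ × 53.90 h × 3600 s/h = 840.29 × 53.90 × 3600 / 10⁶ = 163.0 MJ/m².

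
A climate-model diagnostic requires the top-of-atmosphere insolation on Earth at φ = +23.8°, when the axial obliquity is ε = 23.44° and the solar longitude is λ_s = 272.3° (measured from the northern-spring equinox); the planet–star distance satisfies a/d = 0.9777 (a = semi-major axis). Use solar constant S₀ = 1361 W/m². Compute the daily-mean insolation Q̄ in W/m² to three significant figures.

Solar declination: sin δ = sin ε · sin λ_s = sin 23.44° × sin 272.3° = -0.39747, so δ = -23.420°.
cos H₀ = −tan(+23.8°) tan(-23.420°) = 0.1910, H₀ = 1.3786 rad.
Bracket: H₀ sin φ sin δ + cos φ cos δ sin H₀ = 1.3786×0.40355×-0.39747 + 0.91496×0.91762×0.98158 = -0.221126 + 0.824120 = 0.602994.
Inverse-square distance factor (a/d)² = 0.9777² = 0.955897.
Q̄ = (S₀/π) × 0.955897 × [bracket] = (1361/π) × 0.955897 × 0.602994 = 249.7 W/m².

Q̄ ≈ 250 W/m²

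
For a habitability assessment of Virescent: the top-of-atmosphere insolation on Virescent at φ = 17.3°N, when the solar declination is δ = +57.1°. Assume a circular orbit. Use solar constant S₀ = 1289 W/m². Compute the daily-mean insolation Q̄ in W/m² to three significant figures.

cos H₀ = −tan(+17.3°) tan(+57.100°) = -0.4815, H₀ = 2.0731 rad.
Bracket: H₀ sin φ sin δ + cos φ cos δ sin H₀ = 2.0731×0.29737×0.83962 + 0.95476×0.54317×0.87647 = 0.517607 + 0.454535 = 0.972142.
Q̄ = (S₀/π) × [bracket] = (1289/π) × 0.972142 = 398.9 W/m².

Q̄ ≈ 399 W/m²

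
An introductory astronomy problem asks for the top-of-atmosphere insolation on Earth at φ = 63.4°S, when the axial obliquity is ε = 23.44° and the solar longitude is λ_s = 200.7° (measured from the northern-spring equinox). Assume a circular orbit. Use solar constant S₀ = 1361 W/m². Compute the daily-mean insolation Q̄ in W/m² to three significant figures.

Solar declination: sin δ = sin ε · sin λ_s = sin 23.44° × sin 200.7° = -0.14061, so δ = -8.083°.
cos H₀ = −tan(-63.4°) tan(-8.083°) = -0.2836, H₀ = 1.8583 rad.
Bracket: H₀ sin φ sin δ + cos φ cos δ sin H₀ = 1.8583×-0.89415×-0.14061 + 0.44776×0.99007×0.95894 = 0.233637 + 0.425111 = 0.658748.
Q̄ = (S₀/π) × [bracket] = (1361/π) × 0.658748 = 285.4 W/m².

Q̄ ≈ 285 W/m²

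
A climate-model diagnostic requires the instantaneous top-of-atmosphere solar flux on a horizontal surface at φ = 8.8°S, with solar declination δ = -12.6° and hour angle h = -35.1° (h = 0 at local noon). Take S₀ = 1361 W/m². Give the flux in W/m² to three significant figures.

cos θ_z = sin φ sin δ + cos φ cos δ cos h = 0.033373 + 0.789047 = 0.822420.
Flux = S₀ · cos θ_z = 1361 × 0.822420 = 1119 W/m².

1.12e+03 W/m²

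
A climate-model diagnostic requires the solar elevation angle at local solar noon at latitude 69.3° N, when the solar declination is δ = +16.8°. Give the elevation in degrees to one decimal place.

At local noon the hour angle is zero, so the zenith angle equals |φ − δ| = |+69.3° − (+16.800°)| = 52.500°.
Elevation = 90° − 52.500° = 37.5°.

37.5°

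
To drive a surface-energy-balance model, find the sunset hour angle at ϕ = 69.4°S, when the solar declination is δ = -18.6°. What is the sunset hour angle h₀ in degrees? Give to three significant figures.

h₀ = 154°

cos h₀ = −tan ϕ · tan δ = −tan(-69.4°) × tan(-18.600°) = -0.8953, so h₀ = 2.6800 rad = 153.55°.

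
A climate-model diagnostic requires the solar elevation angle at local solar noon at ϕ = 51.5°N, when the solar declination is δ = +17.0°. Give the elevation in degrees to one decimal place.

55.5°

At local noon the hour angle is zero, so the zenith angle equals |ϕ − δ| = |+51.5° − (+17.000°)| = 34.500°.
Elevation = 90° − 34.500° = 55.5°.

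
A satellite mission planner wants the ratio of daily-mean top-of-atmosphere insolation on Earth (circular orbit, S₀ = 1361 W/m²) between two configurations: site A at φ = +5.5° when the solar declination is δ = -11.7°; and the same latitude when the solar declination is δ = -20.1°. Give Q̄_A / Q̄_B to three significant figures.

— Configuration A (φ=+5.5°):
cos H₀ = −tan(+5.5°) tan(-11.700°) = 0.0199, H₀ = 1.5509 rad.
Bracket: H₀ sin φ sin δ + cos φ cos δ sin H₀ = 1.5509×0.09585×-0.20279 + 0.99540×0.97922×0.99980 = -0.030145 + 0.974521 = 0.944376.
Q̄ = (S₀/π) × [bracket] = (1361/π) × 0.944376 = 409.12 W/m².
— Configuration B (φ=+5.5°):
cos H₀ = −tan(+5.5°) tan(-20.100°) = 0.0352, H₀ = 1.5356 rad.
Bracket: H₀ sin φ sin δ + cos φ cos δ sin H₀ = 1.5356×0.09585×-0.34366 + 0.99540×0.93909×0.99938 = -0.050582 + 0.934191 = 0.883609.
Q̄ = (S₀/π) × [bracket] = (1361/π) × 0.883609 = 382.80 W/m².
Ratio Q̄_A / Q̄_B = 409.12 / 382.80 = 1.069.

Q̄_A / Q̄_B ≈ 1.07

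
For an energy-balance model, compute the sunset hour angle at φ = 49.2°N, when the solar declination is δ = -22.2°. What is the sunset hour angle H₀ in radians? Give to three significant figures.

cos H₀ = −tan φ · tan δ = −tan(+49.2°) × tan(-22.200°) = 0.4728, so H₀ = 1.0784 rad = 61.79°.

H₀ = 1.08 rad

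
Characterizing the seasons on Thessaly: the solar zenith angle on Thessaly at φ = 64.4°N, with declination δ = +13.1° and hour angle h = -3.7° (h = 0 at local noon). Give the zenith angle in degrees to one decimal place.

θ_z = 51.4°

cos θ_z = sin φ sin δ + cos φ cos δ cos h = 0.204402 + 0.419964 = 0.624366.
θ_z = arccos(0.624366) = 51.4°.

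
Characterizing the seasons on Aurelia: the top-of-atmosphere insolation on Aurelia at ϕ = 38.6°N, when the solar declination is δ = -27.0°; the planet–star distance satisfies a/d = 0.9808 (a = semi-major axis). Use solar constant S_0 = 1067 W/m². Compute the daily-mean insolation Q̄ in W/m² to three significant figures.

cos h₀ = −tan(+38.6°) tan(-27.000°) = 0.4067, h₀ = 1.1519 rad.
Bracket: h₀ sin ϕ sin δ + cos ϕ cos δ sin h₀ = 1.1519×0.62388×-0.45399 + 0.78152×0.89101×0.91354 = -0.326259 + 0.636136 = 0.309877.
Inverse-square distance factor (a/d)² = 0.9808² = 0.961969.
Q̄ = (S_0/π) × 0.961969 × [bracket] = (1067/π) × 0.961969 × 0.309877 = 101.2 W/m².

Q̄ ≈ 101 W/m²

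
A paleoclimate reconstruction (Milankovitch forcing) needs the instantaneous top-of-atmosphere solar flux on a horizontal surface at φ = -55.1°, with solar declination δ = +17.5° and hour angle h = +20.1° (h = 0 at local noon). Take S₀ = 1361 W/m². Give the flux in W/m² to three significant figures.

362 W/m²

cos θ_z = sin φ sin δ + cos φ cos δ cos h = -0.246624 + 0.512431 = 0.265807.
Flux = S₀ · cos θ_z = 1361 × 0.265807 = 361.8 W/m².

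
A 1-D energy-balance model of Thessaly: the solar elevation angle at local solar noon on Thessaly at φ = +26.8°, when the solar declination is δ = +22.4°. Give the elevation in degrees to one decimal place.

At local noon the hour angle is zero, so the zenith angle equals |φ − δ| = |+26.8° − (+22.400°)| = 4.400°.
Elevation = 90° − 4.400° = 85.6°.

85.6°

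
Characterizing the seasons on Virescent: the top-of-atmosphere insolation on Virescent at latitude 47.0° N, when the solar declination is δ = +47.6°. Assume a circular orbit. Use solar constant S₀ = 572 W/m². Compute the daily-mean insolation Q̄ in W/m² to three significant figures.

Q̄ ≈ 309 W/m²

cos H₀ = −tan(+47.0°) tan(+47.600°) = -1.1744 ≤ −1 ⇒ polar day, H₀ = π.
Bracket: H₀ sin φ sin δ + cos φ cos δ sin H₀ = 3.1416×0.73135×0.73846 + 0.68200×0.67430×0.00000 = 1.696692 + 0.000000 = 1.696692.
Q̄ = (S₀/π) × [bracket] = (572/π) × 1.696692 = 308.9 W/m².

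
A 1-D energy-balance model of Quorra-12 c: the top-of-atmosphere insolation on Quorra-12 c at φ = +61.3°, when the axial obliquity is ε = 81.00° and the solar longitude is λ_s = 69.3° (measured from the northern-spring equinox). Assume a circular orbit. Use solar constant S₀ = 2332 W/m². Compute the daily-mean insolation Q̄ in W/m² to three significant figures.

Solar declination: sin δ = sin ε · sin λ_s = sin 81.00° × sin 69.3° = 0.92393, so δ = +67.507°.
cos H₀ = −tan(+61.3°) tan(+67.507°) = -4.4112 ≤ −1 ⇒ polar day, H₀ = π.
Bracket: H₀ sin φ sin δ + cos φ cos δ sin H₀ = 3.1416×0.87715×0.92393 + 0.48022×0.38257×0.00000 = 2.546032 + 0.000000 = 2.546032.
Q̄ = (S₀/π) × [bracket] = (2332/π) × 2.546032 = 1890 W/m².

Q̄ ≈ 1.89e+03 W/m²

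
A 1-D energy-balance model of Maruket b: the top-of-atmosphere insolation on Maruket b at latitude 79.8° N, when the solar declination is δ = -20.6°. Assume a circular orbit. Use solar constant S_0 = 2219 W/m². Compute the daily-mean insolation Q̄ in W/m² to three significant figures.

Q̄ ≈ 0.00 W/m²

cos h₀ = −tan(+79.8°) tan(-20.600°) = 2.0890 ≥ 1 ⇒ polar night, h₀ = 0 and Q̄ = 0.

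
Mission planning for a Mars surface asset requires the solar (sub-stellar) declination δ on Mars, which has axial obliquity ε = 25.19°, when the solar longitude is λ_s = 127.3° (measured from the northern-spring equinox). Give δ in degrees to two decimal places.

δ = +19.79°

sin δ = sin ε · sin λ_s = sin 25.19° × sin 127.3° = 0.338571.
δ = arcsin(0.338571) = +19.79°.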